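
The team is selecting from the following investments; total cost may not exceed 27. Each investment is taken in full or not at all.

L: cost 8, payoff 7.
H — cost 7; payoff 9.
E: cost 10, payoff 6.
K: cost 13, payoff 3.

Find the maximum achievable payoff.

22

Allowing fractional choices, the relaxed optimum would be about 22.5, but investments are indivisible.
L + H: cost 8 + 7 = 15 ≤ 27, payoff 7 + 9 = 16.
L + H + E: cost 8 + 7 + 10 = 25 ≤ 27, payoff 7 + 9 + 6 = 22.
Best is L, H, and E with total payoff 22.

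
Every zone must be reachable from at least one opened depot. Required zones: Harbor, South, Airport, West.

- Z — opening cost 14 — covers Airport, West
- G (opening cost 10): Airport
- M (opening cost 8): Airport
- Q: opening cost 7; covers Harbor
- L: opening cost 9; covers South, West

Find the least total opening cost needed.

24

Choose M, Q, and L: together they cover Harbor, South, Airport, West — every zone.
Total opening cost: 8 + 7 + 9 = 24.
No cover costs less than 24.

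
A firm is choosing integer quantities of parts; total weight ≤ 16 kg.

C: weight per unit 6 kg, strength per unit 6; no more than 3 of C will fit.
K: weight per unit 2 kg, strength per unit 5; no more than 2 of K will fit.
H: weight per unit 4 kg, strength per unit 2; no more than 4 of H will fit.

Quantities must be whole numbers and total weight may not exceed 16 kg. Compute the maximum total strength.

K has the best ratio (5/2); taking only K gives at most 2×5 = 10 (stopped by the supply cap of 2).
Mixing does better — 2×C and 2×K: weight 16 ≤ 16, strength 2·6 + 2·5 = 22.

22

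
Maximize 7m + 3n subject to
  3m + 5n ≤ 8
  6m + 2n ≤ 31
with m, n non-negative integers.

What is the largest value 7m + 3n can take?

The continuous relaxation peaks at (2.67, 0) with value 18.67; rounding to a feasible lattice point costs some objective.
(m,n)=(2,0): 3·2+5·0=6≤8, 6·2+2·0=12≤31, objective 14.
(m,n)=(1,1): 3·1+5·1=8≤8, 6·1+2·1=8≤31, objective 10.
(m,n)=(1,0): 3·1+5·0=3≤8, 6·1+2·0=6≤31, objective 7.
Maximum is 14 at (m,n)=(2,0).

14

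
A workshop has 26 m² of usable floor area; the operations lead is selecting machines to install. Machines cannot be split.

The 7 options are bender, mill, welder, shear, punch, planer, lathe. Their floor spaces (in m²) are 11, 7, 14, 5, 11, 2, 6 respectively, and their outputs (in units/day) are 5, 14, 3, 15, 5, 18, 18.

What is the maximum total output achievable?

Allowing fractional choices, the relaxed optimum would be about 67.7, but machines are indivisible.
mill + shear + planer + lathe: floor space 7 + 5 + 2 + 6 = 20 ≤ 26, output 14 + 15 + 18 + 18 = 65.
bender + shear + planer + lathe: floor space 11 + 5 + 2 + 6 = 24 ≤ 26, output 5 + 15 + 18 + 18 = 56.
shear + punch + planer + lathe: floor space 5 + 11 + 2 + 6 = 24 ≤ 26, output 15 + 5 + 18 + 18 = 56.
Best is mill, shear, planer, and lathe with total output 65.

65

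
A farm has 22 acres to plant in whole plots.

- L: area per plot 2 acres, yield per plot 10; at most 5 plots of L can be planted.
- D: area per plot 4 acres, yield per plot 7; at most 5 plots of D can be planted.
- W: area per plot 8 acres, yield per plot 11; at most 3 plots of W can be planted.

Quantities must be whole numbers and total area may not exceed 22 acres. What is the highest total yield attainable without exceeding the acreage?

71

This is a bounded integer knapsack.
Take 5×L and 3×D: area 22 ≤ 22, yield 5·10 + 3·7 = 71.
L has the best ratio (10/2) and is taken to its limit of 5; remaining capacity is filled optimally with the others.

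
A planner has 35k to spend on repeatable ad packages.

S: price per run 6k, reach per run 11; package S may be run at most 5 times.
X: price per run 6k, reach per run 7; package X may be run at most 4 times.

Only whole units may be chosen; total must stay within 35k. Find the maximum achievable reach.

55

This is a bounded integer knapsack.
S has the best ratio (11/6); taking only S gives at most 5×11 = 55 (stopped by the price limit).
Optimal: 5×S: price 30 ≤ 35, reach 5·11 = 55.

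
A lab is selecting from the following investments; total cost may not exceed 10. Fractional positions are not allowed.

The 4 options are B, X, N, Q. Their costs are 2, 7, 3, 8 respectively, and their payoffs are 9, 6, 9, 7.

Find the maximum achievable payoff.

18

Treat it as a binary knapsack problem.
B + N: cost 2 + 3 = 5 ≤ 10, payoff 9 + 9 = 18.
B + X: cost 2 + 7 = 9 ≤ 10, payoff 9 + 6 = 15.
B + Q: cost 2 + 8 = 10 ≤ 10, payoff 9 + 7 = 16.
Best is B and N with total payoff 18.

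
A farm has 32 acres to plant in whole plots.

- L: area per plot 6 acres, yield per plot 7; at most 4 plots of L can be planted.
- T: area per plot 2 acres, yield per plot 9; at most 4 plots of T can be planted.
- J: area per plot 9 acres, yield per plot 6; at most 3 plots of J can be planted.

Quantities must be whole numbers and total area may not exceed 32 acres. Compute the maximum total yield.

3×L and 4×T: area 26 ≤ 32, yield 3·7 + 4·9 = 57.
4×L and 4×T: area 32 ≤ 32, yield 4·7 + 4·9 = 64.
Best is 64.

64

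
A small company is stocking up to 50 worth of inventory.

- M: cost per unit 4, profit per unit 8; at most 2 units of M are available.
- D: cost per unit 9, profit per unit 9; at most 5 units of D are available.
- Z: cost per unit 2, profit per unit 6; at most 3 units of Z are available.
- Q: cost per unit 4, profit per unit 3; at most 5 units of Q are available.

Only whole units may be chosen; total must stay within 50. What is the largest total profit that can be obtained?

70

This is a bounded integer knapsack.
2×M, 3×D, 3×Z, and 2×Q: cost 49 ≤ 50, profit 2·8 + 3·9 + 3·6 + 2·3 = 67.
2×M, 4×D, and 3×Z: cost 50 ≤ 50, profit 2·8 + 4·9 + 3·6 = 70.
Best is 70.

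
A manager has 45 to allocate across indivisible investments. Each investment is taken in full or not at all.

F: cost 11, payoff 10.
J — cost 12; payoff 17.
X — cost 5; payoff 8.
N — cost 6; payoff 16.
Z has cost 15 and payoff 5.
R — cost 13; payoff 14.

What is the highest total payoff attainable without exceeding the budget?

57

Take F, J, N, and R: cost 11 + 12 + 6 + 13 = 42 ≤ 45, payoff 10 + 17 + 16 + 14 = 57.
No other feasible combination does better.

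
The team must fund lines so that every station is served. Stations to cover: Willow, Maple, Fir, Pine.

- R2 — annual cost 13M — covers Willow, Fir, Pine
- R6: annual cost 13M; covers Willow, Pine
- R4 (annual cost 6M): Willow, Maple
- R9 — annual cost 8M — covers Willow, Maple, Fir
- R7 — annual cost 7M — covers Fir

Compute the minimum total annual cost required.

This is a weighted set-cover instance.
Choose R2 and R4: together they cover Willow, Maple, Fir, Pine — every station.
Total annual cost: 13 + 6 = 19.

19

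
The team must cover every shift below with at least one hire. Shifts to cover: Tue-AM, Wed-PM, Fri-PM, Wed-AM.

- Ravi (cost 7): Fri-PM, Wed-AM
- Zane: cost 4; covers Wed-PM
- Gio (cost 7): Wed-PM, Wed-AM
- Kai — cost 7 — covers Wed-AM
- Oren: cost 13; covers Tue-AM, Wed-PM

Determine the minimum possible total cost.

20

This is a weighted set-cover instance.
The greedy cost-per-new-shift heuristic would pick Ravi, Zane, and Oren for 24, but a cheaper cover exists.
Choose Ravi and Oren: together they cover Tue-AM, Wed-PM, Fri-PM, Wed-AM — every shift.
Total cost: 7 + 13 = 20.
No cover costs less than 20.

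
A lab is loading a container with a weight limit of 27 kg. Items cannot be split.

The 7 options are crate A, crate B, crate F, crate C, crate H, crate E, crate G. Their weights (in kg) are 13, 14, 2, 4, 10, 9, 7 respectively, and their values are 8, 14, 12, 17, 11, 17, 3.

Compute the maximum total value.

crate F + crate C + crate H + crate E: weight 2 + 4 + 10 + 9 = 25 ≤ 27, value 12 + 17 + 11 + 17 = 57.
crate F + crate C + crate E + crate G: weight 2 + 4 + 9 + 7 = 22 ≤ 27, value 12 + 17 + 17 + 3 = 49.
Best is crate F, crate C, crate H, and crate E with total value 57.

57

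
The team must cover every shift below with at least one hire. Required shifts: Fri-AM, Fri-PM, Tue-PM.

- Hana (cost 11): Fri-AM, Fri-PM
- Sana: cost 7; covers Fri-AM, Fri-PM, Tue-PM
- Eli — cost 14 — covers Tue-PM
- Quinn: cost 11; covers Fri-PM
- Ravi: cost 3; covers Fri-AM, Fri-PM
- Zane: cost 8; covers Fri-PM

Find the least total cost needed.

7

This is a weighted set-cover instance.
The greedy cost-per-new-shift heuristic would pick Ravi and Sana for 10, but a cheaper cover exists.
Sana alone covers Fri-AM, Fri-PM, Tue-PM — every shift.
Total cost: 7.
No cover costs less than 7.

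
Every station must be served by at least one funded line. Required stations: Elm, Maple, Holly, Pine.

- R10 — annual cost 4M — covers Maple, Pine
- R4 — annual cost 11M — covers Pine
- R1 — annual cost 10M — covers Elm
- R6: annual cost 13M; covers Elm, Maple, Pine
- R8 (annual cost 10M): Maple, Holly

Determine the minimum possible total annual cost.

23

This is an integer covering problem.
Choose R6 and R8: together they cover Elm, Maple, Holly, Pine — every station.
Total annual cost: 13 + 10 = 23.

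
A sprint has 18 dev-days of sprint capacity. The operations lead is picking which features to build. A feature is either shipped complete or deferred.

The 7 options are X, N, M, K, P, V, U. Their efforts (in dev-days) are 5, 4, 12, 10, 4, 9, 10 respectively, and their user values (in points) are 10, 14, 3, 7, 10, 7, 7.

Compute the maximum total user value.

34

Allowing fractional choices, the relaxed optimum would be about 37.9, but features are indivisible.
N + P + V: effort 4 + 4 + 9 = 17 ≤ 18, user value 14 + 10 + 7 = 31.
X + N + P: effort 5 + 4 + 4 = 13 ≤ 18, user value 10 + 14 + 10 = 34.
N + K + P: effort 4 + 10 + 4 = 18 ≤ 18, user value 14 + 7 + 10 = 31.
Best is X, N, and P with total user value 34.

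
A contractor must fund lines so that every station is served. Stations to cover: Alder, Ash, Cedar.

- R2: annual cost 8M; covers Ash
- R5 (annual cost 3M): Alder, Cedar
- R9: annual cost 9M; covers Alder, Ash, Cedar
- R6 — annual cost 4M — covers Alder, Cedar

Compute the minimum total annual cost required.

The greedy cost-per-new-station heuristic would pick R5 and R2 for 11, but a cheaper cover exists.
R9 alone covers Alder, Ash, Cedar — every station.
Total annual cost: 9.
No cover costs less than 9.

9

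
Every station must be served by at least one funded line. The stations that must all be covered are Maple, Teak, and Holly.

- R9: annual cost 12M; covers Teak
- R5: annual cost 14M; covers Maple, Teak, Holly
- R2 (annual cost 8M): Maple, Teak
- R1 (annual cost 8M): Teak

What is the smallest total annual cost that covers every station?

14

This is a weighted set-cover instance.
R5 alone covers Maple, Teak, Holly — every station.
Total annual cost: 14.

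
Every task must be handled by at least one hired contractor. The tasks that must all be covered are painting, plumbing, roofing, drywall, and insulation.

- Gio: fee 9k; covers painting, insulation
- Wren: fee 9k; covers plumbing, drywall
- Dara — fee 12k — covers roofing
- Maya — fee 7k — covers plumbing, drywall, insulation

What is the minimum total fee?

28

Choose Gio, Dara, and Maya: together they cover painting, plumbing, roofing, drywall, insulation — every task.
Total fee: 9 + 12 + 7 = 28.
No cover costs less than 28.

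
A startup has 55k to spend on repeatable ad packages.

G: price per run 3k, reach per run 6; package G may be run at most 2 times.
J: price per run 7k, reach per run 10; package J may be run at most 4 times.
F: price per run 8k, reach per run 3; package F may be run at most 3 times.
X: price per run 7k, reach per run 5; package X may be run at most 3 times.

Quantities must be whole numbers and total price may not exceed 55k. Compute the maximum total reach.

G has the best ratio (6/3); taking only G gives at most 2×6 = 12 (stopped by the supply cap of 2).
Mixing does better — 2×G, 4×J, and 3×X: price 55 ≤ 55, reach 2·6 + 4·10 + 3·5 = 67.

67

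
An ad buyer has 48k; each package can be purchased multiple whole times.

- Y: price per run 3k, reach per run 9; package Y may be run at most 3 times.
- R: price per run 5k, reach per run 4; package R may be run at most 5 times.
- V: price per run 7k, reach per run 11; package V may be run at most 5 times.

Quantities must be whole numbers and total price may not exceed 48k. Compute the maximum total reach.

82

This is a bounded integer knapsack.
3×Y and 5×V: price 44 ≤ 48, reach 3·9 + 5·11 = 82.
3×Y, 2×R, and 4×V: price 47 ≤ 48, reach 3·9 + 2·4 + 4·11 = 79.
Best is 82.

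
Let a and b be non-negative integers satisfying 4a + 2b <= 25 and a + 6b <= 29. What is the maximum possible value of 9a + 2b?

54

Relaxing integrality, the LP optimum is 56.25 at (a,b) = (6.25, 0), which is not an integer point.
(a,b)=(6,0): 4·6+2·0=24≤25, 1·6+6·0=6≤29, objective 54.
(a,b)=(5,1): 4·5+2·1=22≤25, 1·5+6·1=11≤29, objective 47.
(a,b)=(5,0): 4·5+2·0=20≤25, 1·5+6·0=5≤29, objective 45.
Maximum is 54 at (a,b)=(6,0).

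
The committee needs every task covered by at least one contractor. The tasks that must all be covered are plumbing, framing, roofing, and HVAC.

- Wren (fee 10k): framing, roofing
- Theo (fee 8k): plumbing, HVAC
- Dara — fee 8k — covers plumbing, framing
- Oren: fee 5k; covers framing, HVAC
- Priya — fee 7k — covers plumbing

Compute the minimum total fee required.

The greedy cost-per-new-task heuristic would pick Oren, Priya, and Wren for 22, but a cheaper cover exists.
Choose Wren and Theo: together they cover plumbing, framing, roofing, HVAC — every task.
Total fee: 10 + 8 = 18.
No cover costs less than 18.

18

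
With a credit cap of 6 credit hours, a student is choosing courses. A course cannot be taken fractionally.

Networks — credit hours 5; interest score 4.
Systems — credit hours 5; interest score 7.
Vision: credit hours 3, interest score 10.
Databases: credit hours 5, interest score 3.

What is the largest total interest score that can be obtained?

10

Allowing fractional choices, the relaxed optimum would be about 14.2, but courses are indivisible.
Systems: credit hours 5 ≤ 6, interest score 7.
Networks: credit hours 5 ≤ 6, interest score 4.
Vision: credit hours 3 ≤ 6, interest score 10.
Best is Vision with total interest score 10.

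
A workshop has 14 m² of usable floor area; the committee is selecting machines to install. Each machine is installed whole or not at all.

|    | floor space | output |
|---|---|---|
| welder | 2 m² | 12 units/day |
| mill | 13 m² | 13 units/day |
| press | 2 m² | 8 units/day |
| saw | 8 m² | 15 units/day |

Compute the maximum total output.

Treat it as a binary knapsack problem.
welder + saw: floor space 2 + 8 = 10 ≤ 14, output 12 + 15 = 27.
press + saw: floor space 2 + 8 = 10 ≤ 14, output 8 + 15 = 23.
welder + press + saw: floor space 2 + 2 + 8 = 12 ≤ 14, output 12 + 8 + 15 = 35.
Best is welder, press, and saw with total output 35.

35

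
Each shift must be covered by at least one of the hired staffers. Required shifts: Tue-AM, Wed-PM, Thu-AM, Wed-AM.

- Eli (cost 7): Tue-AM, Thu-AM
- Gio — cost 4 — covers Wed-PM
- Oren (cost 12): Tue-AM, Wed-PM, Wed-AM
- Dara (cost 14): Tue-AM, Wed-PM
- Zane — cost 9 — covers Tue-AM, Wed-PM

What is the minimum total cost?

This is a weighted set-cover instance.
Choose Eli and Oren: together they cover Tue-AM, Wed-PM, Thu-AM, Wed-AM — every shift.
Total cost: 7 + 12 = 19.

19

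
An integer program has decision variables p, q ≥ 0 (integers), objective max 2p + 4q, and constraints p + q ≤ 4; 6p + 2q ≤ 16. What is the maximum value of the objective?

(p,q)=(0,4): 1·0+1·4=4≤4, 6·0+2·4=8≤16, objective 16.
(p,q)=(1,3): 1·1+1·3=4≤4, 6·1+2·3=12≤16, objective 14.
(p,q)=(0,3): 1·0+1·3=3≤4, 6·0+2·3=6≤16, objective 12.
Maximum is 16 at (p,q)=(0,4).

16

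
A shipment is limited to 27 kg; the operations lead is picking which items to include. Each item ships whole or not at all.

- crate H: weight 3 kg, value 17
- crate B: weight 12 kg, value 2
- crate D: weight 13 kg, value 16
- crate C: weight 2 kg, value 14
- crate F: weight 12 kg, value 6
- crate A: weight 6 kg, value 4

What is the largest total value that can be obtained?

Allowing fractional choices, the relaxed optimum would be about 52.5, but items are indivisible.
crate H + crate C + crate F + crate A: weight 3 + 2 + 12 + 6 = 23 ≤ 27, value 17 + 14 + 6 + 4 = 41.
crate H + crate D + crate C: weight 3 + 13 + 2 = 18 ≤ 27, value 17 + 16 + 14 = 47.
crate H + crate D + crate C + crate A: weight 3 + 13 + 2 + 6 = 24 ≤ 27, value 17 + 16 + 14 + 4 = 51.
Best is crate H, crate D, crate C, and crate A with total value 51.

51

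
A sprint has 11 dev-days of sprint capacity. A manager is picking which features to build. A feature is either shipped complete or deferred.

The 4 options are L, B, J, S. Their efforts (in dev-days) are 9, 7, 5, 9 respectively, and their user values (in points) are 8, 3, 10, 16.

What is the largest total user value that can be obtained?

Take S: effort 9 ≤ 11, user value 16.
No other feasible combination does better.

16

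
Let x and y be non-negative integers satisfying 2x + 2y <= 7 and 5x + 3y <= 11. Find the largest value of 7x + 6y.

The continuous relaxation peaks at (0.25, 3.25) with value 21.25; rounding to a feasible lattice point costs some objective.
(x,y)=(1,2): 2·1+2·2=6≤7, 5·1+3·2=11≤11, objective 19.
(x,y)=(0,3): 2·0+2·3=6≤7, 5·0+3·3=9≤11, objective 18.
(x,y)=(1,1): 2·1+2·1=4≤7, 5·1+3·1=8≤11, objective 13.
(x,y)=(0,2): 2·0+2·2=4≤7, 5·0+3·2=6≤11, objective 12.
Maximum is 19 at (x,y)=(1,2).

19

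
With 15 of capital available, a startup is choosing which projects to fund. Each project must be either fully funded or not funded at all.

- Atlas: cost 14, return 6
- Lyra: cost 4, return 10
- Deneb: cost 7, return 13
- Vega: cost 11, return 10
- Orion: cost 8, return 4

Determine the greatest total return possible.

Lyra + Deneb: cost 4 + 7 = 11 ≤ 15, return 10 + 13 = 23.
Lyra + Vega: cost 4 + 11 = 15 ≤ 15, return 10 + 10 = 20.
Best is Lyra and Deneb with total return 23.

23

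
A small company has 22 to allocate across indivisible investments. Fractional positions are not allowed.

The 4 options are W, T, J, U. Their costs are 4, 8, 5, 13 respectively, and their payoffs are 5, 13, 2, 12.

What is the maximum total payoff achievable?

W + T + J: cost 4 + 8 + 5 = 17 ≤ 22, payoff 5 + 13 + 2 = 20.
T + U: cost 8 + 13 = 21 ≤ 22, payoff 13 + 12 = 25.
Best is T and U with total payoff 25.

25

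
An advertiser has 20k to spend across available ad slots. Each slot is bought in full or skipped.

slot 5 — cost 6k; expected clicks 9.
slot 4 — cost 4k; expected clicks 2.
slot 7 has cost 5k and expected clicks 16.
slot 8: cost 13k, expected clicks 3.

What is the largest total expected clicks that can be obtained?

27

This is an integer program with binary decision variables.
Allowing fractional choices, the relaxed optimum would be about 28.2, but ad slots are indivisible.
slot 5 + slot 4 + slot 7: cost 6 + 4 + 5 = 15 ≤ 20, expected clicks 9 + 2 + 16 = 27.
slot 5 + slot 7: cost 6 + 5 = 11 ≤ 20, expected clicks 9 + 16 = 25.
slot 7 + slot 8: cost 5 + 13 = 18 ≤ 20, expected clicks 16 + 3 = 19.
Best is slot 5, slot 4, and slot 7 with total expected clicks 27.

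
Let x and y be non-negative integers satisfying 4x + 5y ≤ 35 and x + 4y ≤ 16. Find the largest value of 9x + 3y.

The continuous relaxation peaks at (8.75, 0) with value 78.75; rounding to a feasible lattice point costs some objective.
(x,y)=(8,0): 4·8+5·0=32≤35, 1·8+4·0=8≤16, objective 72.
(x,y)=(7,1): 4·7+5·1=33≤35, 1·7+4·1=11≤16, objective 66.
(x,y)=(7,0): 4·7+5·0=28≤35, 1·7+4·0=7≤16, objective 63.
The best lattice point is (8,0), giving 72.

72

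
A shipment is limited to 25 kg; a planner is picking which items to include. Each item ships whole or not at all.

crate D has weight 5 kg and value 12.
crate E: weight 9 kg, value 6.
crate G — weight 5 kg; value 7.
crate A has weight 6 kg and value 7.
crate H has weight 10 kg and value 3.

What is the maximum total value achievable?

32

Take crate D, crate E, crate G, and crate A: weight 5 + 9 + 5 + 6 = 25 ≤ 25, value 12 + 6 + 7 + 7 = 32.
No other feasible combination does better.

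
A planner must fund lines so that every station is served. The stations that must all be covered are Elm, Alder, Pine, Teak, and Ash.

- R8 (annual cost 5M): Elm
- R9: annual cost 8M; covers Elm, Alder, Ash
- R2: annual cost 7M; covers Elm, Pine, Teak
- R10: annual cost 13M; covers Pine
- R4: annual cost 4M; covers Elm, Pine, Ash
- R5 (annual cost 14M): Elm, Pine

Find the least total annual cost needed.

15

This is a weighted set-cover instance.
Choose R9 and R2: together they cover Elm, Alder, Pine, Teak, Ash — every station.
Total annual cost: 8 + 7 = 15.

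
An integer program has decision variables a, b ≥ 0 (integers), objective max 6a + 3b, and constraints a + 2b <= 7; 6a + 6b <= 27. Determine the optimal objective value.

Relaxing integrality, the LP optimum is 27.00 at (a,b) = (4.5, 0), which is not an integer point.
(a,b)=(4,0): 1·4+2·0=4≤7, 6·4+6·0=24≤27, objective 24.
(a,b)=(3,1): 1·3+2·1=5≤7, 6·3+6·1=24≤27, objective 21.
(a,b)=(3,0): 1·3+2·0=3≤7, 6·3+6·0=18≤27, objective 18.
Maximum is 24 at (a,b)=(4,0).

24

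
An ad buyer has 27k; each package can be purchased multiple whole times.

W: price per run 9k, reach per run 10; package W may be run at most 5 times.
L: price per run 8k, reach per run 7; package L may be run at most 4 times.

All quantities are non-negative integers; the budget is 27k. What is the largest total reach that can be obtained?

30

This is a bounded integer knapsack.
W has the best ratio (10/9); taking only W gives at most 3×10 = 30 (stopped by the price limit).
Optimal: 3×W: price 27 ≤ 27, reach 3·10 = 30.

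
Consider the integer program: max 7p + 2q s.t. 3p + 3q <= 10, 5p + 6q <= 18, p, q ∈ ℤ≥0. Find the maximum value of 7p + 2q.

21

(p,q)=(3,0): 3·3+3·0=9≤10, 5·3+6·0=15≤18, objective 21.
(p,q)=(2,1): 3·2+3·1=9≤10, 5·2+6·1=16≤18, objective 16.
(p,q)=(2,0): 3·2+3·0=6≤10, 5·2+6·0=10≤18, objective 14.
Maximum is 21 at (p,q)=(3,0).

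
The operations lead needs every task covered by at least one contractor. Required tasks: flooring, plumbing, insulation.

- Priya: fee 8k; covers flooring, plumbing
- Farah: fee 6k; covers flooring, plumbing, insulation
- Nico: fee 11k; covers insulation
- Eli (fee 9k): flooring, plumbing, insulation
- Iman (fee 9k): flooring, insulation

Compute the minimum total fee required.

Farah alone covers flooring, plumbing, insulation — every task.
Total fee: 6.

6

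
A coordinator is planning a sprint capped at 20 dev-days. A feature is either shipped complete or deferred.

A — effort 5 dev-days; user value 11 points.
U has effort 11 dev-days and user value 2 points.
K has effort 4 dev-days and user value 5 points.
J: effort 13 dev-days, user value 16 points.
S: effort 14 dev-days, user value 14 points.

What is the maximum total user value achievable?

Allowing fractional choices, the relaxed optimum would be about 29.5, but features are indivisible.
A + S: effort 5 + 14 = 19 ≤ 20, user value 11 + 14 = 25.
K + J: effort 4 + 13 = 17 ≤ 20, user value 5 + 16 = 21.
A + J: effort 5 + 13 = 18 ≤ 20, user value 11 + 16 = 27.
Best is A and J with total user value 27.

27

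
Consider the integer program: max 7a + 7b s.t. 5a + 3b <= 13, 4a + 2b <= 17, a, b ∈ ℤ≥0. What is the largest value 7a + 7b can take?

(a,b)=(0,4) is feasible, giving 28.
(a,b)=(0,3) is feasible, giving 21.
The best lattice point is (0,4), giving 28.

28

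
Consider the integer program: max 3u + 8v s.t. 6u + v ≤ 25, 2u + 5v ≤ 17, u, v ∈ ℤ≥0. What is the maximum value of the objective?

27

(u,v)=(1,3) is feasible, giving 27.
(u,v)=(0,3) is feasible, giving 24.
(u,v)=(2,2) is feasible, giving 22.
Maximum is 27 at (u,v)=(1,3).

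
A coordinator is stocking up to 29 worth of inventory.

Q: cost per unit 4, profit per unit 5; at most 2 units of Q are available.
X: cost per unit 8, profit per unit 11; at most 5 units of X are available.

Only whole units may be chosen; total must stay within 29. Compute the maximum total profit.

38

This is a bounded integer knapsack.
1×Q and 3×X: cost 28 ≤ 29, profit 1·5 + 3·11 = 38.
3×X: cost 24 ≤ 29, profit 3·11 = 33.
Best is 38.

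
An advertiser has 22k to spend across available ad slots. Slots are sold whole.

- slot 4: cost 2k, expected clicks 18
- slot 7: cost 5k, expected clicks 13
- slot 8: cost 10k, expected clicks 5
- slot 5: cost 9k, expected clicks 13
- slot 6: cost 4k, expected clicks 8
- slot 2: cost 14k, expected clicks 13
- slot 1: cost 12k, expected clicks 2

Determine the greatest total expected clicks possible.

Take slot 4, slot 7, slot 5, and slot 6: cost 2 + 5 + 9 + 4 = 20 ≤ 22, expected clicks 18 + 13 + 13 + 8 = 52.
No other feasible combination does better.

52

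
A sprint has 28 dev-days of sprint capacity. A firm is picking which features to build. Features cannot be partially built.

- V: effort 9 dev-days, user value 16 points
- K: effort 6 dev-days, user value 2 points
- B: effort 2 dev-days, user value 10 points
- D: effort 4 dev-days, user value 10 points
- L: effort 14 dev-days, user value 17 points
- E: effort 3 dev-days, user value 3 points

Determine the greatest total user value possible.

Take V, B, L, and E: effort 9 + 2 + 14 + 3 = 28 ≤ 28, user value 16 + 10 + 17 + 3 = 46.
No other feasible combination does better.

46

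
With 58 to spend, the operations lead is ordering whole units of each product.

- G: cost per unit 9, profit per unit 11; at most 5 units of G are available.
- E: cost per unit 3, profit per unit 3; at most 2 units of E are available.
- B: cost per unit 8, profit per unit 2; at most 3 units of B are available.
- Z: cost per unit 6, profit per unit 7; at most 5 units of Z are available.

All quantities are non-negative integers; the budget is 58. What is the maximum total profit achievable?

This is a bounded integer knapsack.
G has the best ratio (11/9); taking only G gives at most 5×11 = 55 (stopped by the supply cap of 5).
Mixing does better — 5×G and 2×Z: cost 57 ≤ 58, profit 5·11 + 2·7 = 69.

69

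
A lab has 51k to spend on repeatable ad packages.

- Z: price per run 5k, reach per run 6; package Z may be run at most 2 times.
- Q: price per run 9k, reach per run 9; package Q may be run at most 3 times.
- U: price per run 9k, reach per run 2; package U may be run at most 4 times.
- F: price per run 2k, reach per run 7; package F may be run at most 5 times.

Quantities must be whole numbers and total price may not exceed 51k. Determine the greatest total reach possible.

This is a bounded integer knapsack.
F has the best ratio (7/2); taking only F gives at most 5×7 = 35 (stopped by the supply cap of 5).
Mixing does better — 2×Z, 3×Q, and 5×F: price 47 ≤ 51, reach 2·6 + 3·9 + 5·7 = 74.

74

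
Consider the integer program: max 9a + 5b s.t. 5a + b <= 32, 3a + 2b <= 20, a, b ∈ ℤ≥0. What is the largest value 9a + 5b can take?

Relaxing integrality, the LP optimum is 59.43 at (a,b) = (6.29, 0.571), which is not an integer point.
(a,b)=(6,1): 5·6+1·1=31≤32, 3·6+2·1=20≤20, objective 59.
(a,b)=(5,2): 5·5+1·2=27≤32, 3·5+2·2=19≤20, objective 55.
(a,b)=(6,0): 5·6+1·0=30≤32, 3·6+2·0=18≤20, objective 54.
No feasible integer point exceeds 59.

59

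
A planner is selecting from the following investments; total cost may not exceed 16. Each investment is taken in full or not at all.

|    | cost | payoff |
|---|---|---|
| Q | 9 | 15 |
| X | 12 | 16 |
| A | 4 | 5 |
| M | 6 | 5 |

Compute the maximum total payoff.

21

Allowing fractional choices, the relaxed optimum would be about 24.3, but investments are indivisible.
Q + M: cost 9 + 6 = 15 ≤ 16, payoff 15 + 5 = 20.
X + A: cost 12 + 4 = 16 ≤ 16, payoff 16 + 5 = 21.
Q + A: cost 9 + 4 = 13 ≤ 16, payoff 15 + 5 = 20.
Best is X and A with total payoff 21.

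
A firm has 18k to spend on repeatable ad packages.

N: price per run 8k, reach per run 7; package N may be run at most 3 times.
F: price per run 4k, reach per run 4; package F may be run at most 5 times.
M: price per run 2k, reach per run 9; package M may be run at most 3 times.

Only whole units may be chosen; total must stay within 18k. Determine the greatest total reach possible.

39

M has the best ratio (9/2); taking only M gives at most 3×9 = 27 (stopped by the supply cap of 3).
Mixing does better — 3×F and 3×M: price 18 ≤ 18, reach 3·4 + 3·9 = 39.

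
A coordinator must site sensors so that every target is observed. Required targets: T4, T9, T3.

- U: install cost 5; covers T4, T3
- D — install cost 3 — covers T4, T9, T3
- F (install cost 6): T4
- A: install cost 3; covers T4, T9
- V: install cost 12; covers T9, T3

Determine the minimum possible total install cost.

3

D alone covers T4, T9, T3 — every target.
Total install cost: 3.
No cover costs less than 3.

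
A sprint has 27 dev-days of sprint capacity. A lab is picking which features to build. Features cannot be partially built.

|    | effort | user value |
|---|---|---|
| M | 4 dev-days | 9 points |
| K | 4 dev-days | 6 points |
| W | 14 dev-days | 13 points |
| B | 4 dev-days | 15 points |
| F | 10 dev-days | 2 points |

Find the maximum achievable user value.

43

Allowing fractional choices, the relaxed optimum would be about 43.2, but features are indivisible.
M + K + W + B: effort 4 + 4 + 14 + 4 = 26 ≤ 27, user value 9 + 6 + 13 + 15 = 43.
K + W + B: effort 4 + 14 + 4 = 22 ≤ 27, user value 6 + 13 + 15 = 34.
M + W + B: effort 4 + 14 + 4 = 22 ≤ 27, user value 9 + 13 + 15 = 37.
Best is M, K, W, and B with total user value 43.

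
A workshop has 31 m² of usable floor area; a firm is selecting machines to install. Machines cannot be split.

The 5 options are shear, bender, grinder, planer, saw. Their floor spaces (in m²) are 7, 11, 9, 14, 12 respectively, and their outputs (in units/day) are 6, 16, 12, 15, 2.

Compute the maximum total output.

shear + grinder + planer: floor space 7 + 9 + 14 = 30 ≤ 31, output 6 + 12 + 15 = 33.
shear + bender + grinder: floor space 7 + 11 + 9 = 27 ≤ 31, output 6 + 16 + 12 = 34.
Best is shear, bender, and grinder with total output 34.

34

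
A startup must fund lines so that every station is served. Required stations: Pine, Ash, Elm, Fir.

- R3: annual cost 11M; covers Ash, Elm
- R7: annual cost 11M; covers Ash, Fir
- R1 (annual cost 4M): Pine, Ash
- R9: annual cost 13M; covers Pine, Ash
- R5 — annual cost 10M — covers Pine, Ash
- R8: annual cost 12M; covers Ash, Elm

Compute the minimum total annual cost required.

26

Choose R3, R7, and R1: together they cover Pine, Ash, Elm, Fir — every station.
Total annual cost: 11 + 11 + 4 = 26.
No cover costs less than 26.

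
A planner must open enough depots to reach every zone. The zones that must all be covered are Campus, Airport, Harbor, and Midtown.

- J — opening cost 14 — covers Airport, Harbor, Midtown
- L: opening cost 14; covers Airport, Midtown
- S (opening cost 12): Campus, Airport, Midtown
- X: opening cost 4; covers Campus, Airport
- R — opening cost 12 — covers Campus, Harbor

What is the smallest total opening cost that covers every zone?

18

Choose J and X: together they cover Campus, Airport, Harbor, Midtown — every zone.
Total opening cost: 14 + 4 = 18.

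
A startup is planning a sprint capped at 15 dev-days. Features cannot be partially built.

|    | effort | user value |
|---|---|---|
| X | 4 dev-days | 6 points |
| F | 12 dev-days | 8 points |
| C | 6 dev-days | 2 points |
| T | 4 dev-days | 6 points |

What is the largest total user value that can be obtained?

14

Allowing fractional choices, the relaxed optimum would be about 16.7, but features are indivisible.
X + C + T: effort 4 + 6 + 4 = 14 ≤ 15, user value 6 + 2 + 6 = 14.
X + T: effort 4 + 4 = 8 ≤ 15, user value 6 + 6 = 12.
Best is X, C, and T with total user value 14.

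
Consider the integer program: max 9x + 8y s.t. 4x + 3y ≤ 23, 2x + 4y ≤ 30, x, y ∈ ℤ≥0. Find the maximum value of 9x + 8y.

Relaxing integrality, the LP optimum is 61.00 at (x,y) = (0.2, 7.4), which is not an integer point.
(x,y)=(2,5): 4·2+3·5=23≤23, 2·2+4·5=24≤30, objective 58.
(x,y)=(1,6): 4·1+3·6=22≤23, 2·1+4·6=26≤30, objective 57.
The best lattice point is (2,5), giving 58.

58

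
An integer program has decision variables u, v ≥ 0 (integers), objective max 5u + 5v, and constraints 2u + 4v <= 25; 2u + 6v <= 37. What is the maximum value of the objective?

60

The continuous relaxation peaks at (12.5, 0) with value 62.50; rounding to a feasible lattice point costs some objective.
(u,v)=(12,0): 2·12+4·0=24≤25, 2·12+6·0=24≤37, objective 60.
(u,v)=(11,0): 2·11+4·0=22≤25, 2·11+6·0=22≤37, objective 55.
No feasible integer point exceeds 60.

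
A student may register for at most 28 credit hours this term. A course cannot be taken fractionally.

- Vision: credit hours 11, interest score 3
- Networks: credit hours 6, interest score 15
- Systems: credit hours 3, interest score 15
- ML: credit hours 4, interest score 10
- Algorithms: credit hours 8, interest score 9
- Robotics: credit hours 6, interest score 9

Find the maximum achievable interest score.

58

Networks + Systems + ML + Robotics: credit hours 6 + 3 + 4 + 6 = 19 ≤ 28, interest score 15 + 15 + 10 + 9 = 49.
Networks + Systems + ML + Algorithms + Robotics: credit hours 6 + 3 + 4 + 8 + 6 = 27 ≤ 28, interest score 15 + 15 + 10 + 9 + 9 = 58.
Networks + Systems + ML + Algorithms: credit hours 6 + 3 + 4 + 8 = 21 ≤ 28, interest score 15 + 15 + 10 + 9 = 49.
Best is Networks, Systems, ML, Algorithms, and Robotics with total interest score 58.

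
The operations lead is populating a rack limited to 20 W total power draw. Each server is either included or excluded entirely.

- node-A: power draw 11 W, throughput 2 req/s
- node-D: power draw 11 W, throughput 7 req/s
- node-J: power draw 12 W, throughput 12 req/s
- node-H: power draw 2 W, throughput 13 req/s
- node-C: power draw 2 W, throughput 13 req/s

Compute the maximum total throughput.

38

Allowing fractional choices, the relaxed optimum would be about 40.5, but servers are indivisible.
node-J + node-H + node-C: power draw 12 + 2 + 2 = 16 ≤ 20, throughput 12 + 13 + 13 = 38.
node-A + node-H + node-C: power draw 11 + 2 + 2 = 15 ≤ 20, throughput 2 + 13 + 13 = 28.
node-D + node-H + node-C: power draw 11 + 2 + 2 = 15 ≤ 20, throughput 7 + 13 + 13 = 33.
Best is node-J, node-H, and node-C with total throughput 38.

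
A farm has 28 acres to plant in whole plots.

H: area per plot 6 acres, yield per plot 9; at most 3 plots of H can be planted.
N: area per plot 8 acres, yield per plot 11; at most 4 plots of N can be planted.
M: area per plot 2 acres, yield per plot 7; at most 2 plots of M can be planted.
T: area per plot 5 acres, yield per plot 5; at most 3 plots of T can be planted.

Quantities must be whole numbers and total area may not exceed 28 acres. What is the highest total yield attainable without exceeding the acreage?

47

This is a bounded integer knapsack.
M has the best ratio (7/2); taking only M gives at most 2×7 = 14 (stopped by the supply cap of 2).
Mixing does better — 3×N and 2×M: area 28 ≤ 28, yield 3·11 + 2·7 = 47.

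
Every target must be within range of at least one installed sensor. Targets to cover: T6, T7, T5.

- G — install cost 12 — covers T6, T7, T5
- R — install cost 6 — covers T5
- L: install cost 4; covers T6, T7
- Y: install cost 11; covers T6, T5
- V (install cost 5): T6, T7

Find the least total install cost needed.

This is an integer covering problem.
Choose R and L: together they cover T6, T7, T5 — every target.
Total install cost: 6 + 4 = 10.
No cover costs less than 10.

10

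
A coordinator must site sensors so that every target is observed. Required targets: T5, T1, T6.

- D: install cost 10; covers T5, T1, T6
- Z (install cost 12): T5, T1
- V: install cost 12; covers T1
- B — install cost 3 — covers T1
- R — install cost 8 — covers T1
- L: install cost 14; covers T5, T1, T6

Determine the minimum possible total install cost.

10

This is an integer covering problem.
The greedy cost-per-new-target heuristic would pick B and D for 13, but a cheaper cover exists.
D alone covers T5, T1, T6 — every target.
Total install cost: 10.
No cover costs less than 10.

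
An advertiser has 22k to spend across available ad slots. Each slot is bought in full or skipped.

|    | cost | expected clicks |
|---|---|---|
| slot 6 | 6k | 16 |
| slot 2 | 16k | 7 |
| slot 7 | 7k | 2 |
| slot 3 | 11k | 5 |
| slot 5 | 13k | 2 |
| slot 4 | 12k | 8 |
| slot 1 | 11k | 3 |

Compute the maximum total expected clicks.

slot 6 + slot 3: cost 6 + 11 = 17 ≤ 22, expected clicks 16 + 5 = 21.
slot 6 + slot 2: cost 6 + 16 = 22 ≤ 22, expected clicks 16 + 7 = 23.
slot 6 + slot 4: cost 6 + 12 = 18 ≤ 22, expected clicks 16 + 8 = 24.
Best is slot 6 and slot 4 with total expected clicks 24.

24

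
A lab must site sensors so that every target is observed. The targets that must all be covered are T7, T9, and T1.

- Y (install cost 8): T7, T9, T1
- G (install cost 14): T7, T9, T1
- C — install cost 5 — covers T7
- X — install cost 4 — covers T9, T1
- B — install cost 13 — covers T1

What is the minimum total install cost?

This is an integer covering problem.
Y alone covers T7, T9, T1 — every target.
Total install cost: 8.

8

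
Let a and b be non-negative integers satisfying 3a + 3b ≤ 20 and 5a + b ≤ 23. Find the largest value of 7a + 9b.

(a,b)=(0,6): 3·0+3·6=18≤20, 5·0+1·6=6≤23, objective 54.
(a,b)=(1,5): 3·1+3·5=18≤20, 5·1+1·5=10≤23, objective 52.
(a,b)=(0,5): 3·0+3·5=15≤20, 5·0+1·5=5≤23, objective 45.
Maximum is 54 at (a,b)=(0,6).

54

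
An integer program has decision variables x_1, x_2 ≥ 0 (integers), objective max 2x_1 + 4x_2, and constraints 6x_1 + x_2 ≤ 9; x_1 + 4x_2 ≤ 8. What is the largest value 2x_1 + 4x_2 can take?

8

Relaxing integrality, the LP optimum is 9.22 at (x_1,x_2) = (1.22, 1.7), which is not an integer point.
(x_1,x_2)=(0,2): 6·0+1·2=2≤9, 1·0+4·2=8≤8, objective 8.
(x_1,x_2)=(1,1): 6·1+1·1=7≤9, 1·1+4·1=5≤8, objective 6.
(x_1,x_2)=(0,1): 6·0+1·1=1≤9, 1·0+4·1=4≤8, objective 4.
No feasible integer point exceeds 8.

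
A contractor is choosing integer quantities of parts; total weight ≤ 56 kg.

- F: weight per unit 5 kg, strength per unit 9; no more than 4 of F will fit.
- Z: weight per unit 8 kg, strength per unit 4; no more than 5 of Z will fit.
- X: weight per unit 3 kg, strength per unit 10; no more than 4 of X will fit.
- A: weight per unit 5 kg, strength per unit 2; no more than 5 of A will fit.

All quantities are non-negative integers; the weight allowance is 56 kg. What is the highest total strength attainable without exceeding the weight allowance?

4×F, 3×Z, and 4×X: weight 56 ≤ 56, strength 4·9 + 3·4 + 4·10 = 88.
4×F, 1×Z, 4×X, and 3×A: weight 55 ≤ 56, strength 4·9 + 1·4 + 4·10 + 3·2 = 86.
Best is 88.

88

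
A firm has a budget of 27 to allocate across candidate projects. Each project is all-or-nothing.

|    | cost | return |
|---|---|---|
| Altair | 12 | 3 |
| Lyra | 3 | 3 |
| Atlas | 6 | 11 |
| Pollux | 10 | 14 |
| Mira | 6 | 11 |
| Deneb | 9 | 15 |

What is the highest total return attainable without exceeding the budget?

40

Allowing fractional choices, the relaxed optimum would be about 45.4, but projects are indivisible.
Lyra + Atlas + Mira + Deneb: cost 3 + 6 + 6 + 9 = 24 ≤ 27, return 3 + 11 + 11 + 15 = 40.
Pollux + Mira + Deneb: cost 10 + 6 + 9 = 25 ≤ 27, return 14 + 11 + 15 = 40.
Atlas + Pollux + Deneb: cost 6 + 10 + 9 = 25 ≤ 27, return 11 + 14 + 15 = 40.
The maximum return is 40; one optimal choice is Lyra, Atlas, Mira, and Deneb.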